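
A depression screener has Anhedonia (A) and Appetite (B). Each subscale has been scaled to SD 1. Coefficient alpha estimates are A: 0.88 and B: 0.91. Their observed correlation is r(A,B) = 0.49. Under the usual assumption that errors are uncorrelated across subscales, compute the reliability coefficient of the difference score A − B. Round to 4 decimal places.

Var(A−B) = 1 + 1 − 2·0.49 = 2 − 0.98 = 1.02.
With uncorrelated errors the cross-covariances are all true-score covariance, so they carry over unchanged; only the diagonal terms shrink to ρᵢσᵢ².
True-score variance = [0.88 + 0.91] − 0.98 = 1.79 − 0.98 = 0.81.
Reliability = 0.81 / 1.02 = 0.7941.

0.7941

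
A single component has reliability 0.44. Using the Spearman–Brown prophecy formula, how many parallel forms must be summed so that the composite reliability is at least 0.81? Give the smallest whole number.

6

k ≥ ρ*(1−ρ₁)/(ρ₁(1−ρ*)) = 0.81·0.56 / (0.44·0.19) = 5.426.
Smallest integer k = 6.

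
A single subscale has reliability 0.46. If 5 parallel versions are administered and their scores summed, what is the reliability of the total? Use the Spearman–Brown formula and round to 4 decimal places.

ρ_k = kρ / (1 + (k−1)ρ) = 5·0.46 / (1 + 4·0.46) = 2.300 / 2.840 = 0.8099.

0.8099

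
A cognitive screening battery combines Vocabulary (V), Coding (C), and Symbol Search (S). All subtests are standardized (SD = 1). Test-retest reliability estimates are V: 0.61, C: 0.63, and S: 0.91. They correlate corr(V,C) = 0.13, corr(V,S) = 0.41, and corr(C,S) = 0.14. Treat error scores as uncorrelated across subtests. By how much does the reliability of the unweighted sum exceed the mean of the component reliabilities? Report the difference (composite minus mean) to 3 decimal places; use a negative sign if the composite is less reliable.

0.088

Var(sum) = 3 + 1.36 = 4.36; true-score variance = 2.15 + 1.36 = 3.51; composite reliability = 0.8050.
Mean component reliability = 0.7167.
Difference = 0.8050 − 0.7167 = 0.088.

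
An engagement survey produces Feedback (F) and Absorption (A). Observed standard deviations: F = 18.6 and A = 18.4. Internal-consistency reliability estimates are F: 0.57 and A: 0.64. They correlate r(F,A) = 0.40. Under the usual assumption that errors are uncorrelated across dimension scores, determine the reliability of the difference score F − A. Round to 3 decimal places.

Var(F−A) = 18.6² + 18.4² − 2·18.6·18.4·0.40 = 684.52 − 273.792 = 410.728.
Under uncorrelated errors the observed covariances equal the true-score covariances, so only the own-variance terms attenuate.
True-score variance = [18.6²·0.57 + 18.4²·0.64] − 273.792 = 413.876 − 273.792 = 140.084.
Reliability = 140.084 / 410.728 = 0.341.

0.341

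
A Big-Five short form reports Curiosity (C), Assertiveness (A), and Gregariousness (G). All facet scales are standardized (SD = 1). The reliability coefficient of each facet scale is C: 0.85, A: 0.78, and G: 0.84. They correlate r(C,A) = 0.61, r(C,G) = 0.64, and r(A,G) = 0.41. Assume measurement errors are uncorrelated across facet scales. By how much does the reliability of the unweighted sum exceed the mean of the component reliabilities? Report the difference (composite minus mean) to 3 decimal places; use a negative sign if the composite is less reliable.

Var(sum) = 3 + 3.32 = 6.32; true-score variance = 2.47 + 3.32 = 5.79; composite reliability = 0.9161.
Mean component reliability = 0.8233.
Difference = 0.9161 − 0.8233 = 0.093.

0.093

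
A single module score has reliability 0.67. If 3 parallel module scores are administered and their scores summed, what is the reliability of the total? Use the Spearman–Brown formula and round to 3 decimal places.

0.859

ρ_k = kρ / (1 + (k−1)ρ) = 3·0.67 / (1 + 2·0.67) = 2.010 / 2.340 = 0.859.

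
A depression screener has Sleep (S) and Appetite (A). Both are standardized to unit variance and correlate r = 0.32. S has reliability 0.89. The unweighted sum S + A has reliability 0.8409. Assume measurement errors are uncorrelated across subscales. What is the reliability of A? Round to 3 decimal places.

Var(S+A) = 2 + 2·0.32 = 2.640.
True-score variance = ρ_S + ρ_A + 2·0.32, so 0.8409 = (0.89 + ρ_A + 0.64) / 2.640.
ρ_A = 0.8409·2.640 − 0.89 − 0.64 = 0.690.

0.690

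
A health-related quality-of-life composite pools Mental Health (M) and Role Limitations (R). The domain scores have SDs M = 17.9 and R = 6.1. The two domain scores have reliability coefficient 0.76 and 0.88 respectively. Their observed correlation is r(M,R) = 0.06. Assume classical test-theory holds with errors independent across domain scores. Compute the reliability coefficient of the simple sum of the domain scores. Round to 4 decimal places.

Var(M+R) = 17.9² + 6.1² + 2·[17.9·6.1·0.06] = 357.62 + 13.1028 = 370.723.
With uncorrelated errors the cross-covariances are all true-score covariance, so they carry over unchanged; only the diagonal terms shrink to ρᵢσᵢ².
True-score variance = [17.9²·0.76 + 6.1²·0.88] + 13.1028 = 276.256 + 13.1028 = 289.359.
Reliability = 289.359 / 370.723 = 0.7805.

0.7805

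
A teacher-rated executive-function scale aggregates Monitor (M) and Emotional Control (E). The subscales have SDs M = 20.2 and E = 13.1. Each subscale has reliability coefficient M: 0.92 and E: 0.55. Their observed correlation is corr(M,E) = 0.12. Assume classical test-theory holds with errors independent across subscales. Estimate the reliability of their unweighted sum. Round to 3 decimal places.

0.829

Var(M+E) = 20.2² + 13.1² + 2·[20.2·13.1·0.12] = 579.65 + 63.5088 = 643.159.
With uncorrelated errors the cross-covariances are all true-score covariance, so they carry over unchanged; only the diagonal terms shrink to ρᵢσᵢ².
True-score variance = [20.2²·0.92 + 13.1²·0.55] + 63.5088 = 469.782 + 63.5088 = 533.291.
Reliability = 533.291 / 643.159 = 0.829.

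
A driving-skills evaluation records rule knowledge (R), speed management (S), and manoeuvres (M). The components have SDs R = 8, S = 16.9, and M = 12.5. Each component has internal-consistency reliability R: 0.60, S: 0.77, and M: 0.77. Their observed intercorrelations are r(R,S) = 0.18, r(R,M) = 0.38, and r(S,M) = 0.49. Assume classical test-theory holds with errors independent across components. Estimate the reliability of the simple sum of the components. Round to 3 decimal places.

Var(R+S+M) = 8² + 16.9² + 12.5² + 2·[8·16.9·0.18 + 8·12.5·0.38 + 16.9·12.5·0.49] = 505.86 + 331.697 = 837.557.
Because errors are independent across components, Cov(Tᵢ,Tⱼ) = Cov(Xᵢ,Xⱼ); the off-diagonal part of the true-score variance is the same as above.
True-score variance = [8²·0.60 + 16.9²·0.77 + 12.5²·0.77] + 331.697 = 378.632 + 331.697 = 710.329.
Reliability = 710.329 / 837.557 = 0.848.

0.848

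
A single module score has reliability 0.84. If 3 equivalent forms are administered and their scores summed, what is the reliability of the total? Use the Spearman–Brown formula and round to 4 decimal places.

0.9403

ρ_k = kρ / (1 + (k−1)ρ) = 3·0.84 / (1 + 2·0.84) = 2.520 / 2.680 = 0.9403.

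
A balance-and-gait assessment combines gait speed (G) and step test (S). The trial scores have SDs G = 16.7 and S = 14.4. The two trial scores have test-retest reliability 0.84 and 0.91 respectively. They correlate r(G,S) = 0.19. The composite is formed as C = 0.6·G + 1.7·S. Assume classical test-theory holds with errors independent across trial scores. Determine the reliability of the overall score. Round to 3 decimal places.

Var(C) = 0.6²·16.7² + 1.7²·14.4² + 2·[1.02·16.7·14.4·0.19] = 699.671 + 93.21 = 792.881.
Because errors are independent across components, Cov(Tᵢ,Tⱼ) = Cov(Xᵢ,Xⱼ); the off-diagonal part of the true-score variance is the same as above.
True-score variance = [0.6²·16.7²·0.84 + 1.7²·14.4²·0.91] + 93.21 = 629.672 + 93.21 = 722.882.
Reliability = 722.882 / 792.881 = 0.912.

0.912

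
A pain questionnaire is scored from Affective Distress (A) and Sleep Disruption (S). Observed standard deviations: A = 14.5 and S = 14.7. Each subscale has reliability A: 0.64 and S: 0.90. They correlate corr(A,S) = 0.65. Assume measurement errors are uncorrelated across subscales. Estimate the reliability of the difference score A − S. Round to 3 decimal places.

Var(A−S) = 14.5² + 14.7² − 2·14.5·14.7·0.65 = 426.34 − 277.095 = 149.245.
Because errors are independent across components, Cov(Tᵢ,Tⱼ) = Cov(Xᵢ,Xⱼ); the off-diagonal part of the true-score variance is the same as above.
True-score variance = [14.5²·0.64 + 14.7²·0.90] − 277.095 = 329.041 − 277.095 = 51.946.
Reliability = 51.946 / 149.245 = 0.348.

0.348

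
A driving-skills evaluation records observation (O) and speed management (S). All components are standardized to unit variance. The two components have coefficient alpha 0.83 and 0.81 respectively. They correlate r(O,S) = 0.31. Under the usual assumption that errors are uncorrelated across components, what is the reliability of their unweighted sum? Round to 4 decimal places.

Var(O+S) = 2 + 2·[0.31] = 2 + 0.62 = 2.62.
Because errors are independent across components, Cov(Tᵢ,Tⱼ) = Cov(Xᵢ,Xⱼ); the off-diagonal part of the true-score variance is the same as above.
True-score variance = [0.83 + 0.81] + 0.62 = 1.64 + 0.62 = 2.26.
Reliability = 2.26 / 2.62 = 0.8626.

0.8626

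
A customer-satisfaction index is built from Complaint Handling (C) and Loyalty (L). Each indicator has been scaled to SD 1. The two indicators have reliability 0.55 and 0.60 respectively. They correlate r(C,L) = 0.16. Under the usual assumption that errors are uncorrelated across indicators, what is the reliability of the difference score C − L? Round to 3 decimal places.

0.494

Var(C−L) = 1 + 1 − 2·0.16 = 2 − 0.32 = 1.68.
With uncorrelated errors the cross-covariances are all true-score covariance, so they carry over unchanged; only the diagonal terms shrink to ρᵢσᵢ².
True-score variance = [0.55 + 0.60] − 0.32 = 1.15 − 0.32 = 0.83.
Reliability = 0.83 / 1.68 = 0.494.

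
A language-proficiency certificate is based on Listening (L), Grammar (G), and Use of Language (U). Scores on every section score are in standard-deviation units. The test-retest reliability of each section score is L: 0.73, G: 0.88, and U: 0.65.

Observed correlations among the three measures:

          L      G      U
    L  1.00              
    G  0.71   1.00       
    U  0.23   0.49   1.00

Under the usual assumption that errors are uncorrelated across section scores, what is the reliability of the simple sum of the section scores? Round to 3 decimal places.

Var(L+G+U) = 3 + 2·[0.71 + 0.23 + 0.49] = 3 + 2.86 = 5.86.
With uncorrelated errors the cross-covariances are all true-score covariance, so they carry over unchanged; only the diagonal terms shrink to ρᵢσᵢ².
True-score variance = [0.73 + 0.88 + 0.65] + 2.86 = 2.26 + 2.86 = 5.12.
Reliability = 5.12 / 5.86 = 0.874.

0.874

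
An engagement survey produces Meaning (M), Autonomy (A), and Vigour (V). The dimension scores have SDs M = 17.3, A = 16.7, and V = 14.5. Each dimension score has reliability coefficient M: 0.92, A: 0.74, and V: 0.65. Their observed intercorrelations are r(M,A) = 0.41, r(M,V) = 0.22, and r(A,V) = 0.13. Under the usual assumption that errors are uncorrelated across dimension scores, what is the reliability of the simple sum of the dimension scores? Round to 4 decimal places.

0.8581

Var(M+A+V) = 17.3² + 16.7² + 14.5² + 2·[17.3·16.7·0.41 + 17.3·14.5·0.22 + 16.7·14.5·0.13] = 788.43 + 410.239 = 1198.67.
Because errors are independent across components, Cov(Tᵢ,Tⱼ) = Cov(Xᵢ,Xⱼ); the off-diagonal part of the true-score variance is the same as above.
True-score variance = [17.3²·0.92 + 16.7²·0.74 + 14.5²·0.65] + 410.239 = 618.388 + 410.239 = 1028.63.
Reliability = 1028.63 / 1198.67 = 0.8581.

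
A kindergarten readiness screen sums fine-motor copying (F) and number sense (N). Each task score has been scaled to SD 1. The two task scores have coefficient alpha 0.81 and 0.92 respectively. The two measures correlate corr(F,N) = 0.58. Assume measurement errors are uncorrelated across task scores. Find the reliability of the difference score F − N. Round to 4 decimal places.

Var(F−N) = 1 + 1 − 2·0.58 = 2 − 1.16 = 0.84.
Under uncorrelated errors the observed covariances equal the true-score covariances, so only the own-variance terms attenuate.
True-score variance = [0.81 + 0.92] − 1.16 = 1.73 − 1.16 = 0.57.
Reliability = 0.57 / 0.84 = 0.6786.

0.6786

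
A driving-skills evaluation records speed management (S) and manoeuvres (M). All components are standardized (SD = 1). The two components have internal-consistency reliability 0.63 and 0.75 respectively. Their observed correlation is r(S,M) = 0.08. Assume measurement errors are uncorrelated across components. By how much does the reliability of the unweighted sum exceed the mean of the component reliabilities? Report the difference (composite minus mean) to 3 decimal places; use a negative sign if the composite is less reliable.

0.023

Var(sum) = 2 + 0.16 = 2.16; true-score variance = 1.38 + 0.16 = 1.54; composite reliability = 0.7130.
Mean component reliability = 0.6900.
Difference = 0.7130 − 0.6900 = 0.023.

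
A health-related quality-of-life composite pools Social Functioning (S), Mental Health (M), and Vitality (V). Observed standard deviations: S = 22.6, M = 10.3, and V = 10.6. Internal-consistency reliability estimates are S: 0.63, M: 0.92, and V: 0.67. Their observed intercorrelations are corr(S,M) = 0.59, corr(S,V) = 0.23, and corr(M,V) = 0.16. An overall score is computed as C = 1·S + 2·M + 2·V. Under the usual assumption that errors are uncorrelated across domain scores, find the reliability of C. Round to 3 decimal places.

Var(C) = 22.6² + 2²·10.3² + 2²·10.6² + 2·[2·22.6·10.3·0.59 + 2·22.6·10.6·0.23 + 4·10.3·10.6·0.16] = 1384.56 + 909.506 = 2294.07.
Under uncorrelated errors the observed covariances equal the true-score covariances, so only the own-variance terms attenuate.
True-score variance = [22.6²·0.63 + 2²·10.3²·0.92 + 2²·10.6²·0.67] + 909.506 = 1013.31 + 909.506 = 1922.82.
Reliability = 1922.82 / 2294.07 = 0.838.

0.838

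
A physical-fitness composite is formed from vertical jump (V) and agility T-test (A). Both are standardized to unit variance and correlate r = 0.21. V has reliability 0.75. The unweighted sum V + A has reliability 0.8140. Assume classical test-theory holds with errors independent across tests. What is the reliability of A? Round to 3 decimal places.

0.800

Var(V+A) = 2 + 2·0.21 = 2.420.
True-score variance = ρ_V + ρ_A + 2·0.21, so 0.8140 = (0.75 + ρ_A + 0.42) / 2.420.
ρ_A = 0.8140·2.420 − 0.75 − 0.42 = 0.800.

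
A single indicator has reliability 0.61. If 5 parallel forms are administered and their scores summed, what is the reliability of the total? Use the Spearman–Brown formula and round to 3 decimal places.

0.887

ρ_k = kρ / (1 + (k−1)ρ) = 5·0.61 / (1 + 4·0.61) = 3.050 / 3.440 = 0.887.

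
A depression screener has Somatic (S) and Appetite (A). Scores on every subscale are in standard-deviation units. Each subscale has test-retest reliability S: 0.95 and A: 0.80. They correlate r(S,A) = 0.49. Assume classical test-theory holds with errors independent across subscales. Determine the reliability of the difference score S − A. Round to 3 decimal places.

0.755

Var(S−A) = 1 + 1 − 2·0.49 = 2 − 0.98 = 1.02.
Because errors are independent across components, Cov(Tᵢ,Tⱼ) = Cov(Xᵢ,Xⱼ); the off-diagonal part of the true-score variance is the same as above.
True-score variance = [0.95 + 0.80] − 0.98 = 1.75 − 0.98 = 0.77.
Reliability = 0.77 / 1.02 = 0.755.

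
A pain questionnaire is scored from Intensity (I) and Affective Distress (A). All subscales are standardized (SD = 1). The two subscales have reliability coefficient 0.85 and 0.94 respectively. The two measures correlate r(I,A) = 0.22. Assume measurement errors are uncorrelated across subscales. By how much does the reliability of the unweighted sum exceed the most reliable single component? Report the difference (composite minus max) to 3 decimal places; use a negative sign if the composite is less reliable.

-0.026

Var(sum) = 2 + 0.44 = 2.44; true-score variance = 1.79 + 0.44 = 2.23; composite reliability = 0.9139.
Max component reliability = 0.9400.
Difference = 0.9139 − 0.9400 = -0.026.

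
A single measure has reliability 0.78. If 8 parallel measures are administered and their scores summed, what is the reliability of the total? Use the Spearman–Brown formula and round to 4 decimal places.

ρ_k = kρ / (1 + (k−1)ρ) = 8·0.78 / (1 + 7·0.78) = 6.240 / 6.460 = 0.9659.

0.9659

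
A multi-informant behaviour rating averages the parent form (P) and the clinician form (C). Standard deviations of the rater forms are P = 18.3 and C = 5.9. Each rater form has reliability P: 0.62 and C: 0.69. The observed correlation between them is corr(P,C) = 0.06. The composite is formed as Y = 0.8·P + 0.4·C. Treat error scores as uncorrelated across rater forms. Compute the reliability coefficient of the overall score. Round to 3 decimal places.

0.629

Var(Y) = 0.8²·18.3² + 0.4²·5.9² + 2·[0.32·18.3·5.9·0.06] = 219.899 + 4.14605 = 224.045.
Under uncorrelated errors the observed covariances equal the true-score covariances, so only the own-variance terms attenuate.
True-score variance = [0.8²·18.3²·0.62 + 0.4²·5.9²·0.69] + 4.14605 = 136.727 + 4.14605 = 140.873.
Reliability = 140.873 / 224.045 = 0.629.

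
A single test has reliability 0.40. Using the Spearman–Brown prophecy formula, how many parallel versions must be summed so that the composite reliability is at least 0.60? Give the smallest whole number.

3

k ≥ ρ*(1−ρ₁)/(ρ₁(1−ρ*)) = 0.60·0.60 / (0.40·0.40) = 2.250.
Smallest integer k = 3.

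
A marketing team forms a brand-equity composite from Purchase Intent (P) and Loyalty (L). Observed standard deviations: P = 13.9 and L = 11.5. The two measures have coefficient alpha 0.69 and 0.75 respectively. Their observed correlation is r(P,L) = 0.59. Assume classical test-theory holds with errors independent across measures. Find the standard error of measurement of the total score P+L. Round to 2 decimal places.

Var(total) = 325.46 + 188.623 = 514.083.
True-score variance = 232.502 + 188.623 = 421.125, so reliability = 0.8192.
Error variance = 514.083 − 421.125 = 92.9576; SEM = √92.9576 = 9.64.

9.64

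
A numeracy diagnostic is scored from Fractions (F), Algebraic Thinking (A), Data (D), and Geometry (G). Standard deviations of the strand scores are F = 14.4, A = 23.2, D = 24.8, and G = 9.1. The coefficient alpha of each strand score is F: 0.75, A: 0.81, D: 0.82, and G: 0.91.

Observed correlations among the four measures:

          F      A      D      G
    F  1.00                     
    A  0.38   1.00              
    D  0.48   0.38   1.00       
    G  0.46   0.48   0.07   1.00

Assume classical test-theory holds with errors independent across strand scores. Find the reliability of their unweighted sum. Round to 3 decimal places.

Var(F+A+D+G) = 14.4² + 23.2² + 24.8² + 9.1² + 2·[14.4·23.2·0.38 + 14.4·24.8·0.48 + 14.4·9.1·0.46 + 23.2·24.8·0.38 + 23.2·9.1·0.48 + 24.8·9.1·0.07] = 1443.45 + 1388.84 = 2832.29.
Because errors are independent across components, Cov(Tᵢ,Tⱼ) = Cov(Xᵢ,Xⱼ); the off-diagonal part of the true-score variance is the same as above.
True-score variance = [14.4²·0.75 + 23.2²·0.81 + 24.8²·0.82 + 9.1²·0.91] + 1388.84 = 1171.18 + 1388.84 = 2560.02.
Reliability = 2560.02 / 2832.29 = 0.904.

0.904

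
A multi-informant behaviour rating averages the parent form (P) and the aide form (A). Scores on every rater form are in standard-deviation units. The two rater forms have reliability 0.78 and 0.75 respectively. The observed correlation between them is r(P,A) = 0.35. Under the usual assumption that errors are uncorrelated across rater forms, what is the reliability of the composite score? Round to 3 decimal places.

Var(P+A) = 2 + 2·[0.35] = 2 + 0.7 = 2.7.
Because errors are independent across components, Cov(Tᵢ,Tⱼ) = Cov(Xᵢ,Xⱼ); the off-diagonal part of the true-score variance is the same as above.
True-score variance = [0.78 + 0.75] + 0.7 = 1.53 + 0.7 = 2.23.
Reliability = 2.23 / 2.7 = 0.826.

0.826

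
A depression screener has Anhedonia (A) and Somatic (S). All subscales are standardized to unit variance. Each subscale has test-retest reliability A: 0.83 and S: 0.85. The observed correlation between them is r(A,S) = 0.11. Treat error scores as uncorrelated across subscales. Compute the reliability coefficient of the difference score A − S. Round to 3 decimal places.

Var(A−S) = 1 + 1 − 2·0.11 = 2 − 0.22 = 1.78.
Under uncorrelated errors the observed covariances equal the true-score covariances, so only the own-variance terms attenuate.
True-score variance = [0.83 + 0.85] − 0.22 = 1.68 − 0.22 = 1.46.
Reliability = 1.46 / 1.78 = 0.820.

0.820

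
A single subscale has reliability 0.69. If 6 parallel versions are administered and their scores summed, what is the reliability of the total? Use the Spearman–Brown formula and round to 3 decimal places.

0.930

ρ_k = kρ / (1 + (k−1)ρ) = 6·0.69 / (1 + 5·0.69) = 4.140 / 4.450 = 0.930.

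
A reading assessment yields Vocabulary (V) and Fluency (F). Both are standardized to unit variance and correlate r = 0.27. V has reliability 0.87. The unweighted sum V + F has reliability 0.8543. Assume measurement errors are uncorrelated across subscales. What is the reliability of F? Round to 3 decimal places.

Var(V+F) = 2 + 2·0.27 = 2.540.
True-score variance = ρ_V + ρ_F + 2·0.27, so 0.8543 = (0.87 + ρ_F + 0.54) / 2.540.
ρ_F = 0.8543·2.540 − 0.87 − 0.54 = 0.760.

0.760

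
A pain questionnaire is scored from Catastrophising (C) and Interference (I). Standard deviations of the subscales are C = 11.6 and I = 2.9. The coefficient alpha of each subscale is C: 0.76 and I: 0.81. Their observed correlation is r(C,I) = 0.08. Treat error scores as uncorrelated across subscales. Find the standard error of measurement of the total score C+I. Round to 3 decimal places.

5.822

Var(total) = 142.97 + 5.3824 = 148.352.
True-score variance = 109.078 + 5.3824 = 114.46, so reliability = 0.7715.
Error variance = 148.352 − 114.46 = 33.8923; SEM = √33.8923 = 5.822.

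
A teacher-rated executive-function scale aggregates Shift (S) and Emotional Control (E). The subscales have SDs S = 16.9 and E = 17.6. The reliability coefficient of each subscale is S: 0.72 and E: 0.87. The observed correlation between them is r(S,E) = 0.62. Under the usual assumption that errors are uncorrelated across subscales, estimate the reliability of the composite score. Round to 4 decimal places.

Var(S+E) = 16.9² + 17.6² + 2·[16.9·17.6·0.62] = 595.37 + 368.826 = 964.196.
Because errors are independent across components, Cov(Tᵢ,Tⱼ) = Cov(Xᵢ,Xⱼ); the off-diagonal part of the true-score variance is the same as above.
True-score variance = [16.9²·0.72 + 17.6²·0.87] + 368.826 = 475.13 + 368.826 = 843.956.
Reliability = 843.956 / 964.196 = 0.8753.

0.8753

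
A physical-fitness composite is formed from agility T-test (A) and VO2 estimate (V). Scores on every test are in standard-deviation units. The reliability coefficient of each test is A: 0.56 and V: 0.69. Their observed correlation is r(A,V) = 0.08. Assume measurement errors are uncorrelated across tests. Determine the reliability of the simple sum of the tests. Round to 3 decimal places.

0.653

Var(A+V) = 2 + 2·[0.08] = 2 + 0.16 = 2.16.
Because errors are independent across components, Cov(Tᵢ,Tⱼ) = Cov(Xᵢ,Xⱼ); the off-diagonal part of the true-score variance is the same as above.
True-score variance = [0.56 + 0.69] + 0.16 = 1.25 + 0.16 = 1.41.
Reliability = 1.41 / 2.16 = 0.653.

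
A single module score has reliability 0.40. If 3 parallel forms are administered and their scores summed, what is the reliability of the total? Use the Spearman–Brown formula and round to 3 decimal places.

0.667

ρ_k = kρ / (1 + (k−1)ρ) = 3·0.40 / (1 + 2·0.40) = 1.200 / 1.800 = 0.667.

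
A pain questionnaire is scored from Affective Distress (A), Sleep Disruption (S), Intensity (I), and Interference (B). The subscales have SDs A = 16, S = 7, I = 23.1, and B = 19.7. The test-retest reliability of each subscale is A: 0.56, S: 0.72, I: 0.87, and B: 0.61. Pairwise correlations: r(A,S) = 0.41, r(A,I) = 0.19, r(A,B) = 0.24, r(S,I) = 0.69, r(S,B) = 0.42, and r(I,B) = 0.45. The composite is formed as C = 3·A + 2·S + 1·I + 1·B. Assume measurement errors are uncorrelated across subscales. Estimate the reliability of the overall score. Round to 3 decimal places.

Var(C) = 3²·16² + 2²·7² + 23.1² + 19.7² + 2·[6·16·7·0.41 + 3·16·23.1·0.19 + 3·16·19.7·0.24 + 2·7·23.1·0.69 + 2·7·19.7·0.42 + 23.1·19.7·0.45] = 3421.7 + 2513.8 = 5935.5.
Because errors are independent across components, Cov(Tᵢ,Tⱼ) = Cov(Xᵢ,Xⱼ); the off-diagonal part of the true-score variance is the same as above.
True-score variance = [3²·16²·0.56 + 2²·7²·0.72 + 23.1²·0.87 + 19.7²·0.61] + 2513.8 = 2132.34 + 2513.8 = 4646.13.
Reliability = 4646.13 / 5935.5 = 0.783.

0.783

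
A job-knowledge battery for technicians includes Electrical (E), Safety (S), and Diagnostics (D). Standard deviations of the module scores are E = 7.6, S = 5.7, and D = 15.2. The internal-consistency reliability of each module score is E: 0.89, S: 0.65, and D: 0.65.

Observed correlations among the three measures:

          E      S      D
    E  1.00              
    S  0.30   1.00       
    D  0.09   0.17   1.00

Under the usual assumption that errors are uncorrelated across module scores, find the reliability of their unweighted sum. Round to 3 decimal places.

0.752

Var(E+S+D) = 7.6² + 5.7² + 15.2² + 2·[7.6·5.7·0.30 + 7.6·15.2·0.09 + 5.7·15.2·0.17] = 321.29 + 76.2432 = 397.533.
With uncorrelated errors the cross-covariances are all true-score covariance, so they carry over unchanged; only the diagonal terms shrink to ρᵢσᵢ².
True-score variance = [7.6²·0.89 + 5.7²·0.65 + 15.2²·0.65] + 76.2432 = 222.701 + 76.2432 = 298.944.
Reliability = 298.944 / 397.533 = 0.752.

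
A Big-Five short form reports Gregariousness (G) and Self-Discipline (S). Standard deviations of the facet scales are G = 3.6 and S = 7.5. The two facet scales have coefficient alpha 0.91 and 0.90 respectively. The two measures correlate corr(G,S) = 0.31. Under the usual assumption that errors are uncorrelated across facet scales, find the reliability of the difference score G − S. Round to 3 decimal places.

0.871

Var(G−S) = 3.6² + 7.5² − 2·3.6·7.5·0.31 = 69.21 − 16.74 = 52.47.
With uncorrelated errors the cross-covariances are all true-score covariance, so they carry over unchanged; only the diagonal terms shrink to ρᵢσᵢ².
True-score variance = [3.6²·0.91 + 7.5²·0.90] − 16.74 = 62.4186 − 16.74 = 45.6786.
Reliability = 45.6786 / 52.47 = 0.871.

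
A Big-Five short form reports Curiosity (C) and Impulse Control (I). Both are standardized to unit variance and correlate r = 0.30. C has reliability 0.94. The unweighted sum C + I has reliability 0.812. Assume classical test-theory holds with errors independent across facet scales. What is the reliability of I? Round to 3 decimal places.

0.571

Var(C+I) = 2 + 2·0.30 = 2.600.
True-score variance = ρ_C + ρ_I + 2·0.30, so 0.812 = (0.94 + ρ_I + 0.60) / 2.600.
ρ_I = 0.812·2.600 − 0.94 − 0.60 = 0.571.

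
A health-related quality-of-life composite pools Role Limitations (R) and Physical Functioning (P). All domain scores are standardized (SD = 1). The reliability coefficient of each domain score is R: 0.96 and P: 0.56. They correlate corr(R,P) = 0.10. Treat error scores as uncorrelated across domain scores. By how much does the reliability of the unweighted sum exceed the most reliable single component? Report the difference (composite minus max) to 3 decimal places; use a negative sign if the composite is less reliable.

Var(sum) = 2 + 0.2 = 2.2; true-score variance = 1.52 + 0.2 = 1.72; composite reliability = 0.7818.
Max component reliability = 0.9600.
Difference = 0.7818 − 0.9600 = -0.178.

-0.178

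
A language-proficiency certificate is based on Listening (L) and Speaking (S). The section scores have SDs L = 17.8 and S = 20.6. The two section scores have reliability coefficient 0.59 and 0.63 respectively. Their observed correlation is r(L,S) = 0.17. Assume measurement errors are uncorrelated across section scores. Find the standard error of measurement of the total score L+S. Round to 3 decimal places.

16.939

Var(total) = 741.2 + 124.671 = 865.871.
True-score variance = 454.282 + 124.671 = 578.954, so reliability = 0.6686.
Error variance = 865.871 − 578.954 = 286.918; SEM = √286.918 = 16.939.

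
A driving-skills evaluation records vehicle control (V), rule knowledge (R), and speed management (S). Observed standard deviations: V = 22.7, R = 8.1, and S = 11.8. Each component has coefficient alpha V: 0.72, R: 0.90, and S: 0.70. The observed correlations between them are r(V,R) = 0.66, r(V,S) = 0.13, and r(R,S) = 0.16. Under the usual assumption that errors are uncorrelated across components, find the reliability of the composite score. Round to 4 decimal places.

Var(V+R+S) = 22.7² + 8.1² + 11.8² + 2·[22.7·8.1·0.66 + 22.7·11.8·0.13 + 8.1·11.8·0.16] = 720.14 + 342.938 = 1063.08.
With uncorrelated errors the cross-covariances are all true-score covariance, so they carry over unchanged; only the diagonal terms shrink to ρᵢσᵢ².
True-score variance = [22.7²·0.72 + 8.1²·0.90 + 11.8²·0.70] + 342.938 = 527.526 + 342.938 = 870.463.
Reliability = 870.463 / 1063.08 = 0.8188.

0.8188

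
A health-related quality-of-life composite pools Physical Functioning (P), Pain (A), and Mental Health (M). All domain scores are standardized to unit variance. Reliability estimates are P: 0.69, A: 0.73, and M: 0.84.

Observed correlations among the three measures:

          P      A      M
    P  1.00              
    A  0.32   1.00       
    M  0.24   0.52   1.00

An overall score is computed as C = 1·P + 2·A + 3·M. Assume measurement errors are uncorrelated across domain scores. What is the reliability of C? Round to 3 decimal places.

0.877

Var(C) = 1 + 2² + 3² + 2·[2·0.32 + 3·0.24 + 6·0.52] = 14 + 8.96 = 22.96.
With uncorrelated errors the cross-covariances are all true-score covariance, so they carry over unchanged; only the diagonal terms shrink to ρᵢσᵢ².
True-score variance = [0.69 + 2²·0.73 + 3²·0.84] + 8.96 = 11.17 + 8.96 = 20.13.
Reliability = 20.13 / 22.96 = 0.877.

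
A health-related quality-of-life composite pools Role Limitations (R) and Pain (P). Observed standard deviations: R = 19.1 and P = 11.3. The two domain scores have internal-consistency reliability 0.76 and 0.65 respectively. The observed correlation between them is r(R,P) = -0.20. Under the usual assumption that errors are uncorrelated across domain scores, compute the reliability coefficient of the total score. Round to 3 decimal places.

0.674

Var(R+P) = 19.1² + 11.3² + 2·[19.1·11.3·(-0.20)] = 492.5 − 86.332 = 406.168.
Because errors are independent across components, Cov(Tᵢ,Tⱼ) = Cov(Xᵢ,Xⱼ); the off-diagonal part of the true-score variance is the same as above.
True-score variance = [19.1²·0.76 + 11.3²·0.65] − 86.332 = 360.254 − 86.332 = 273.922.
Reliability = 273.922 / 406.168 = 0.674.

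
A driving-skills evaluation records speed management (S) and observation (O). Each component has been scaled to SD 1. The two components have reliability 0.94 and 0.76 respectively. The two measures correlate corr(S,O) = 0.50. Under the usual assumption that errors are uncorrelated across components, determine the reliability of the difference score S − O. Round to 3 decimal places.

Var(S−O) = 1 + 1 − 2·0.50 = 2 − 1 = 1.
Under uncorrelated errors the observed covariances equal the true-score covariances, so only the own-variance terms attenuate.
True-score variance = [0.94 + 0.76] − 1 = 1.7 − 1 = 0.7.
Reliability = 0.7 / 1 = 0.700.

0.700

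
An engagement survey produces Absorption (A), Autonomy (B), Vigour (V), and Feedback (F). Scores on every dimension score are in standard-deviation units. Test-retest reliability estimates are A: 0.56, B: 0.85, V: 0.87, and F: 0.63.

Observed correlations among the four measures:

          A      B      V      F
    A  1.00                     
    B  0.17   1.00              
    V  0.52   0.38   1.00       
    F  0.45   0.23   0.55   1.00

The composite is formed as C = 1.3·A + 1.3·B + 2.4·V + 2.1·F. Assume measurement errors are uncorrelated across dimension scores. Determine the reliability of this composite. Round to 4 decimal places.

0.8835

Var(C) = 1.3² + 1.3² + 2.4² + 2.1² + 2·[1.69·0.17 + 3.12·0.52 + 2.73·0.45 + 3.12·0.38 + 2.73·0.23 + 5.04·0.55] = 13.55 + 15.4474 = 28.9974.
With uncorrelated errors the cross-covariances are all true-score covariance, so they carry over unchanged; only the diagonal terms shrink to ρᵢσᵢ².
True-score variance = [1.3²·0.56 + 1.3²·0.85 + 2.4²·0.87 + 2.1²·0.63] + 15.4474 = 10.1724 + 15.4474 = 25.6198.
Reliability = 25.6198 / 28.9974 = 0.8835.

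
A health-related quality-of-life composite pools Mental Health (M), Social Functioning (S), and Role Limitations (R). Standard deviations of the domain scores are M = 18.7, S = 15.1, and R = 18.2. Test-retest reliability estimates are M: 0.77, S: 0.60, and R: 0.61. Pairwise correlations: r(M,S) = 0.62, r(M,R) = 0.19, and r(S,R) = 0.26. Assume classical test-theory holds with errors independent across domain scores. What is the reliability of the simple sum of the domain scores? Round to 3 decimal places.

0.804

Var(M+S+R) = 18.7² + 15.1² + 18.2² + 2·[18.7·15.1·0.62 + 18.7·18.2·0.19 + 15.1·18.2·0.26] = 908.94 + 622.374 = 1531.31.
Under uncorrelated errors the observed covariances equal the true-score covariances, so only the own-variance terms attenuate.
True-score variance = [18.7²·0.77 + 15.1²·0.60 + 18.2²·0.61] + 622.374 = 608.124 + 622.374 = 1230.5.
Reliability = 1230.5 / 1531.31 = 0.804.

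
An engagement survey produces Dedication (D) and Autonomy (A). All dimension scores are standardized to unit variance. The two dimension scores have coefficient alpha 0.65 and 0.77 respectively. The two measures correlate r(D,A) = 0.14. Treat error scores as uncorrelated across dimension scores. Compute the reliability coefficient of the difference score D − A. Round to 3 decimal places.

0.663

Var(D−A) = 1 + 1 − 2·0.14 = 2 − 0.28 = 1.72.
Under uncorrelated errors the observed covariances equal the true-score covariances, so only the own-variance terms attenuate.
True-score variance = [0.65 + 0.77] − 0.28 = 1.42 − 0.28 = 1.14.
Reliability = 1.14 / 1.72 = 0.663.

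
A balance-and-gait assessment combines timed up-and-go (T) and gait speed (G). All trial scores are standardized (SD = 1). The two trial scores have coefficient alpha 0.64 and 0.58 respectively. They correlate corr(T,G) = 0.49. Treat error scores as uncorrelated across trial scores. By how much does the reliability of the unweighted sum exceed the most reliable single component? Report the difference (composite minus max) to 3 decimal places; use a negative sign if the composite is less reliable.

Var(sum) = 2 + 0.98 = 2.98; true-score variance = 1.22 + 0.98 = 2.2; composite reliability = 0.7383.
Max component reliability = 0.6400.
Difference = 0.7383 − 0.6400 = 0.098.

0.098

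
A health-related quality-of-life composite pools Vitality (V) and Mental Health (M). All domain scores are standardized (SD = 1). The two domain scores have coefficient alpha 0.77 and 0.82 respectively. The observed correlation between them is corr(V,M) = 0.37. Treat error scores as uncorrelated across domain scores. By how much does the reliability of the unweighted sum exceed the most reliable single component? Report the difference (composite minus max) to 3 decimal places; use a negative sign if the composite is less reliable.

0.030

Var(sum) = 2 + 0.74 = 2.74; true-score variance = 1.59 + 0.74 = 2.33; composite reliability = 0.8504.
Max component reliability = 0.8200.
Difference = 0.8504 − 0.8200 = 0.030.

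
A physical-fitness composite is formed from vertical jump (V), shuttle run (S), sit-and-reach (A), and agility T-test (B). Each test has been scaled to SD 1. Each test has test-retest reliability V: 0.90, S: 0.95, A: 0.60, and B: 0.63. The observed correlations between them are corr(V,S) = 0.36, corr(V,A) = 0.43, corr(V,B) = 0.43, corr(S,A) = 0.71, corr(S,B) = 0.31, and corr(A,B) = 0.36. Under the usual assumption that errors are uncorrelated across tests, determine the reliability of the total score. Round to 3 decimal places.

Var(V+S+A+B) = 4 + 2·[0.36 + 0.43 + 0.43 + 0.71 + 0.31 + 0.36] = 4 + 5.2 = 9.2.
Under uncorrelated errors the observed covariances equal the true-score covariances, so only the own-variance terms attenuate.
True-score variance = [0.90 + 0.95 + 0.60 + 0.63] + 5.2 = 3.08 + 5.2 = 8.28.
Reliability = 8.28 / 9.2 = 0.900.

0.900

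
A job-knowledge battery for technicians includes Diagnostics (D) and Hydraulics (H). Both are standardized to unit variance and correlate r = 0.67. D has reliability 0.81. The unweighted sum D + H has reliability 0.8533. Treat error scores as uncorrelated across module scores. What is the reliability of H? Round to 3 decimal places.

Var(D+H) = 2 + 2·0.67 = 3.340.
True-score variance = ρ_D + ρ_H + 2·0.67, so 0.8533 = (0.81 + ρ_H + 1.34) / 3.340.
ρ_H = 0.8533·3.340 − 0.81 − 1.34 = 0.700.

0.700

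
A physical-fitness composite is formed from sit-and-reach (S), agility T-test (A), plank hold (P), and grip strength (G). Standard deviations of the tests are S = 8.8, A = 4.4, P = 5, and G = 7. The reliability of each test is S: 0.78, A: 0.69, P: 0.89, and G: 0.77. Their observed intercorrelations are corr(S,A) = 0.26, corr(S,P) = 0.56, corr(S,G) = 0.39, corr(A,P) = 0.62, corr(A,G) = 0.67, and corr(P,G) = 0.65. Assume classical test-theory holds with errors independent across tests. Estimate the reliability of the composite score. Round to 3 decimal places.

Var(S+A+P+G) = 8.8² + 4.4² + 5² + 7² + 2·[8.8·4.4·0.26 + 8.8·5·0.56 + 8.8·7·0.39 + 4.4·5·0.62 + 4.4·7·0.67 + 5·7·0.65] = 170.8 + 231.514 = 402.314.
Because errors are independent across components, Cov(Tᵢ,Tⱼ) = Cov(Xᵢ,Xⱼ); the off-diagonal part of the true-score variance is the same as above.
True-score variance = [8.8²·0.78 + 4.4²·0.69 + 5²·0.89 + 7²·0.77] + 231.514 = 133.742 + 231.514 = 365.256.
Reliability = 365.256 / 402.314 = 0.908.

0.908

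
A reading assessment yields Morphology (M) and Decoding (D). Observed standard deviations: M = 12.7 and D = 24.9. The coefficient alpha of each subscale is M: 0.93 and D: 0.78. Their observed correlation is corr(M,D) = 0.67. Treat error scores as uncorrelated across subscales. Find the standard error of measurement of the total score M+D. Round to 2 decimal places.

12.15

Var(total) = 781.3 + 423.748 = 1205.05.
True-score variance = 633.607 + 423.748 = 1057.36, so reliability = 0.8774.
Error variance = 1205.05 − 1057.36 = 147.692; SEM = √147.692 = 12.15.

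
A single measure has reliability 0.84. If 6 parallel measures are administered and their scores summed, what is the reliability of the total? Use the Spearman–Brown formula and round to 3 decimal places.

0.969

ρ_k = kρ / (1 + (k−1)ρ) = 6·0.84 / (1 + 5·0.84) = 5.040 / 5.200 = 0.969.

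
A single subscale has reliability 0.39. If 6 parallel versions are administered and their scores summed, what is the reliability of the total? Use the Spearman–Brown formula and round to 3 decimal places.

ρ_k = kρ / (1 + (k−1)ρ) = 6·0.39 / (1 + 5·0.39) = 2.340 / 2.950 = 0.793.

0.793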